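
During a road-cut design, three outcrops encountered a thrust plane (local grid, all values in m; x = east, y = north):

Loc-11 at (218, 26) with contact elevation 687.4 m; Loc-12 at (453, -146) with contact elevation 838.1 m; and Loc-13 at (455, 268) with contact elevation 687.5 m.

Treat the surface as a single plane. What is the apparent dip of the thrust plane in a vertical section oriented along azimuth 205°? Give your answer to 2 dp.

Two edge vectors: Loc-11→Loc-12 = (235, -172, 150.7), Loc-11→Loc-13 = (237, 242, 0.1).
Normal n = (Loc-11→Loc-12) × (Loc-11→Loc-13) = (-36486.6, 35692.4, 97634).
So ∂z/∂x = −n_x/n_z = 0.37371 and ∂z/∂y = −n_y/n_z = −0.36557.
Unit vector along 205° is (sin 205°, cos 205°) = (-0.4226, -0.9063).
Slope in that direction = a·(-0.4226) + b·(-0.9063) = 0.17339.
Apparent dip = arctan|0.17339| = 9.84° (true dip is 27.6°, so apparent ≤ true as expected).

9.84°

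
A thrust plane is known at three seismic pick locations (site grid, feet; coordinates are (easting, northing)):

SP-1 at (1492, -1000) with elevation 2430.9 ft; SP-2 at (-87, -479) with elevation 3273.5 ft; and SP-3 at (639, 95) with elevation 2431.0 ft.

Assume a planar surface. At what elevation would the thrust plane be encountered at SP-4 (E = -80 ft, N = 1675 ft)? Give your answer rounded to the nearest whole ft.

2064 ft

Let the plane be z = a·E + b·N + c.
SP-2−SP-1: −1579a + 521b = 842.6;  SP-3−SP-1: −853a + 1095b = 0.1.
Solving gives a = −0.71820, b = −0.55938.
Then c = 2430.9 − a·1492 − b·-1000 = 2943.07.
At (-80, 1675): z = 57.5 − 937.0 + 2943.07 = 2063.6 ft.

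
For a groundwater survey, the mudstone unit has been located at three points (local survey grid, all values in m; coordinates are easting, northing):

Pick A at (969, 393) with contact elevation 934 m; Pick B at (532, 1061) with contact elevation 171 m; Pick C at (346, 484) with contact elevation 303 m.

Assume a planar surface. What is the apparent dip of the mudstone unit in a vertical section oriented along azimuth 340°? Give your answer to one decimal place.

Two edge vectors: Pick A→Pick B = (-437, 668, -763), Pick A→Pick C = (-623, 91, -631).
Normal n = (Pick A→Pick B) × (Pick A→Pick C) = (-352075, 199602, 376397).
So ∂z/∂easting = −n_x/n_z = 0.93538 and ∂z/∂northing = −n_y/n_z = −0.53030.
Unit vector along 340° is (sin 340°, cos 340°) = (-0.3420, 0.9397).
Slope in that direction = a·(-0.3420) + b·(0.9397) = −0.81824.
Apparent dip = arctan|0.81824| = 39.3° (true dip is 47.1°, so apparent ≤ true as expected).

39.3°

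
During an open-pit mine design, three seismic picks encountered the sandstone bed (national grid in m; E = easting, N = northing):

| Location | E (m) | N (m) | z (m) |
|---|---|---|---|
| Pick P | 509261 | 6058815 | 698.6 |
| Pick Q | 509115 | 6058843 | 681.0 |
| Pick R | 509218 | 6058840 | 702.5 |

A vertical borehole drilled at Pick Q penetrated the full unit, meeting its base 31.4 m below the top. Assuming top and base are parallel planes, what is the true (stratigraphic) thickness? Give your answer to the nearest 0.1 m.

Let the plane be z = a·E + b·N + c.
Pick Q−Pick P: −146a + 28b = −17.6;  Pick R−Pick P: −43a + 25b = 3.9.
Solving gives a = 0.22453, b = 0.54219.
|∇z| = √(a²+b²) = 0.58684, so dip δ = arctan(0.58684) = 30.41°.
True thickness = vertical thickness × cos δ = 31.4 × cos 30.41° = 27.1 m.

27.1 m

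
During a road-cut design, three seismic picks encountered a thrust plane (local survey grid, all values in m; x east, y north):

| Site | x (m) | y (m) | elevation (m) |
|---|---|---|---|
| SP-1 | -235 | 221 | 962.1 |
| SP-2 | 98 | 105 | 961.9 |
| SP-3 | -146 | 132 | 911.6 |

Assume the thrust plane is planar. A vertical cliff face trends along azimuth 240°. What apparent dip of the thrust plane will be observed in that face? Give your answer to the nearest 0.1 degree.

34.9°

Two edge vectors: SP-1→SP-2 = (333, -116, -0.2), SP-1→SP-3 = (89, -89, -50.5).
Normal n = (SP-1→SP-2) × (SP-1→SP-3) = (5840.2, 16798.7, -19313).
So ∂z/∂x = −n_x/n_z = 0.30240 and ∂z/∂y = −n_y/n_z = 0.86981.
Unit vector along 240° is (sin 240°, cos 240°) = (-0.8660, -0.5000).
Slope in that direction = a·(-0.8660) + b·(-0.5000) = −0.69679.
Apparent dip = arctan|0.69679| = 34.9° (true dip is 42.6°, so apparent ≤ true as expected).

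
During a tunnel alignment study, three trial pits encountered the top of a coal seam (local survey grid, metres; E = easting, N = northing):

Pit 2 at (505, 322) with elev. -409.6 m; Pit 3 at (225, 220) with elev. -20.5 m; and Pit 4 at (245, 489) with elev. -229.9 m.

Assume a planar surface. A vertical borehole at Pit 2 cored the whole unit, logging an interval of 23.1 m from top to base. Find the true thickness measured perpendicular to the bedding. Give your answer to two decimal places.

13.87 m

Two edge vectors: Pit 2→Pit 3 = (-280, -102, 389.1), Pit 2→Pit 4 = (-260, 167, 179.7).
Normal n = (Pit 2→Pit 3) × (Pit 2→Pit 4) = (-83309.1, -50850, -73280).
So ∂z/∂E = −n_x/n_z = −1.13686 and ∂z/∂N = −n_y/n_z = −0.69391.
|∇z| = √(a²+b²) = 1.33190, so dip δ = arctan(1.33190) = 53.10°.
True thickness = vertical thickness × cos δ = 23.1 × cos 53.10° = 13.87 m.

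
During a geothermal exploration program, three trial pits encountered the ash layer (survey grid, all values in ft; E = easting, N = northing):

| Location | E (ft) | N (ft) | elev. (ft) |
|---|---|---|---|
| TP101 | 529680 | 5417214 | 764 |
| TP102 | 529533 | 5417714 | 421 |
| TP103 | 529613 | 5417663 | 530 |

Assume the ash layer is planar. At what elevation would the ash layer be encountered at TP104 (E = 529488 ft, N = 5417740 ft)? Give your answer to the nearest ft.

361 ft

Let the plane be z = a·E + b·N + c.
TP102−TP101: −147a + 500b = −343;  TP103−TP101: −67a + 449b = −234.
Solving gives a = 1.13857182, b = −0.35125988.
Then c = 764 − a·529680 − b·5417214 = 1300535.24.
At (529488, 5417740): z = 602860.1 − 1903034.7 + 1300535.24 = 360.6 ft.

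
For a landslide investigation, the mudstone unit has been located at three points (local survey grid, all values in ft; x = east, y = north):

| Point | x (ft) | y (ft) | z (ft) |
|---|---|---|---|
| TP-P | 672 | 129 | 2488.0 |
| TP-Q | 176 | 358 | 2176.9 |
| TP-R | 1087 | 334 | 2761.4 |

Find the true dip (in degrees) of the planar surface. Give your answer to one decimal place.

Let the plane be z = a·x + b·y + c.
TP-Q−TP-P: −496a + 229b = −311.1;  TP-R−TP-P: 415a + 205b = 273.4.
Solving gives a = 0.64247, b = 0.03304.
Gradient magnitude |∇z| = √(a² + b²) = √(0.41277 + 0.00109) = 0.64332.
True dip = arctan(0.64332) = 32.8°, dipping toward W (azimuth ≈ 267°).

32.8°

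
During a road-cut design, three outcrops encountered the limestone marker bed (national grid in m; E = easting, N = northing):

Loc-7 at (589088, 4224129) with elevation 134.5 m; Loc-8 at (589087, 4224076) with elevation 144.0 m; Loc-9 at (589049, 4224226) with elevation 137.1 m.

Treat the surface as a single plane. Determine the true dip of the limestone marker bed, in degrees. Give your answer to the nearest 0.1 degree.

Two edge vectors: Loc-7→Loc-8 = (-1, -53, 9.5), Loc-7→Loc-9 = (-39, 97, 2.6).
Normal n = (Loc-7→Loc-8) × (Loc-7→Loc-9) = (-1059.3, -367.9, -2164).
So ∂z/∂E = −n_x/n_z = −0.48951 and ∂z/∂N = −n_y/n_z = −0.17001.
Gradient magnitude |∇z| = √(a² + b²) = √(0.23962 + 0.02890) = 0.51819.
True dip = arctan(0.51819) = 27.4°, dipping toward ENE (azimuth ≈ 071°).

27.4°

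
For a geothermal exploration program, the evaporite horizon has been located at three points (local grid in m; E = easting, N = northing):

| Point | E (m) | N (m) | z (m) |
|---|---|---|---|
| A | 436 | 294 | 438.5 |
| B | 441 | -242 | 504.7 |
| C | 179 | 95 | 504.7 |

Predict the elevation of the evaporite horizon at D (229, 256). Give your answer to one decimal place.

Let the plane be z = a·E + b·N + c.
B−A: 5a − 536b = 66.2;  C−A: −257a − 199b = 66.2.
Solving gives a = −0.16079, b = −0.12501.
Then c = 438.5 − a·436 − b·294 = 545.36.
At (229, 256): z = −36.8 − 32.0 + 545.36 = 476.5 m.

476.5 m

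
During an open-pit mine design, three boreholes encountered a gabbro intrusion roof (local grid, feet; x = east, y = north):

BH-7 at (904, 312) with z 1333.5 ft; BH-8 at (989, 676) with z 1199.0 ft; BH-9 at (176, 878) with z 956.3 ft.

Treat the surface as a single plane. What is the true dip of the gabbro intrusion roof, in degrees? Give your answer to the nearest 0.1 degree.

24.6°

Two edge vectors: BH-7→BH-8 = (85, 364, -134.5), BH-7→BH-9 = (-728, 566, -377.2).
Normal n = (BH-7→BH-8) × (BH-7→BH-9) = (-61173.8, 129978, 313102).
So ∂z/∂x = −n_x/n_z = 0.19538 and ∂z/∂y = −n_y/n_z = −0.41513.
Gradient magnitude |∇z| = √(a² + b²) = √(0.03817 + 0.17233) = 0.45881.
True dip = arctan(0.45881) = 24.6°, dipping toward NNW (azimuth ≈ 335°).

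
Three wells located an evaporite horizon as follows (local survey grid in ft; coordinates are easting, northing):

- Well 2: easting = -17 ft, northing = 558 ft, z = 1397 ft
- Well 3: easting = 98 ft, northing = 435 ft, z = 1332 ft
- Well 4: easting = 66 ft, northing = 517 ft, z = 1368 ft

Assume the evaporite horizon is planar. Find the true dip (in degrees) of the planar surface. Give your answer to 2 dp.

Let the plane be z = a·easting + b·northing + c.
Well 3−Well 2: 115a − 123b = −65;  Well 4−Well 2: 83a − 41b = −29.
Solving gives a = −0.16418, b = 0.37495.
Gradient magnitude |∇z| = √(a² + b²) = √(0.02695 + 0.14059) = 0.40932.
True dip = arctan(0.40932) = 22.26°, dipping toward SSE (azimuth ≈ 156°).

22.26°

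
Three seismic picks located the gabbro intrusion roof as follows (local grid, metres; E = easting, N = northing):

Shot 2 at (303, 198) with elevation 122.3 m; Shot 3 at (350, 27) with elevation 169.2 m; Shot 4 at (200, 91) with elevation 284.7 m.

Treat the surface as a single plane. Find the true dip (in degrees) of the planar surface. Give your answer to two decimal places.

48.89°

Let the plane be z = a·E + b·N + c.
Shot 3−Shot 2: 47a − 171b = 46.9;  Shot 4−Shot 2: −103a − 107b = 162.4.
Solving gives a = −1.00486, b = −0.55046.
Gradient magnitude |∇z| = √(a² + b²) = √(1.00975 + 0.30301) = 1.14575.
True dip = arctan(1.14575) = 48.89°, dipping toward ENE (azimuth ≈ 061°).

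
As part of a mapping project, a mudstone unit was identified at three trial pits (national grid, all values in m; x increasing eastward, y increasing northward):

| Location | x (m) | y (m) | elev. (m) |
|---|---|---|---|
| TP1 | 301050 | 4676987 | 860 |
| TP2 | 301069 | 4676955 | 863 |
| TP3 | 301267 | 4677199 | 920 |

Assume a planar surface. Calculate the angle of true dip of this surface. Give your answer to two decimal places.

13.34°

Two edge vectors: TP1→TP2 = (19, -32, 3), TP1→TP3 = (217, 212, 60).
Normal n = (TP1→TP2) × (TP1→TP3) = (-2556, -489, 10972).
So ∂z/∂x = −n_x/n_z = 0.23296 and ∂z/∂y = −n_y/n_z = 0.04457.
Gradient magnitude |∇z| = √(a² + b²) = √(0.05427 + 0.00199) = 0.23718.
True dip = arctan(0.23718) = 13.34°, dipping toward W (azimuth ≈ 259°).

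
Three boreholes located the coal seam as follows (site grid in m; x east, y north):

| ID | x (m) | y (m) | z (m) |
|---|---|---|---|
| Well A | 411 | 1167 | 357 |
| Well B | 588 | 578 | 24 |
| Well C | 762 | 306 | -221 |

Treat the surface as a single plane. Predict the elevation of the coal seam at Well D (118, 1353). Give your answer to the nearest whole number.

Let the plane be z = a·x + b·y + c.
Well B−Well A: 177a − 589b = −333;  Well C−Well A: 351a − 861b = −578.
Solving gives a = −0.98872, b = 0.26825.
Then c = 357 − a·411 − b·1167 = 450.32.
At (118, 1353): z = −116.7 + 362.9 + 450.32 = 696.6 m.

697 m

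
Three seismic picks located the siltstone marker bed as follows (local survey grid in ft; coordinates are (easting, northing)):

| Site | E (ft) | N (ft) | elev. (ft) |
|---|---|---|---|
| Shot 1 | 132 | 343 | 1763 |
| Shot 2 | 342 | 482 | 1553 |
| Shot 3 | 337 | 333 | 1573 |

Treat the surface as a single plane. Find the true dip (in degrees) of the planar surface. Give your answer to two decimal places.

Two edge vectors: Shot 1→Shot 2 = (210, 139, -210), Shot 1→Shot 3 = (205, -10, -190).
Normal n = (Shot 1→Shot 2) × (Shot 1→Shot 3) = (-28510, -3150, -30595).
So ∂z/∂E = −n_x/n_z = −0.93185 and ∂z/∂N = −n_y/n_z = −0.10296.
Gradient magnitude |∇z| = √(a² + b²) = √(0.86835 + 0.01060) = 0.93752.
True dip = arctan(0.93752) = 43.15°, dipping toward E (azimuth ≈ 084°).

43.15°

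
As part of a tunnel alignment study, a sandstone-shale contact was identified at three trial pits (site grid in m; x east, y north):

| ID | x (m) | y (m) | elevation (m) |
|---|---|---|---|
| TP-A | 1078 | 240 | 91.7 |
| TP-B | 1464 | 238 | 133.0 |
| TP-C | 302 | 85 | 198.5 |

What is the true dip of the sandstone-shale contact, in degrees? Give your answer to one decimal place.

50.1°

Let the plane be z = a·x + b·y + c.
TP-B−TP-A: 386a − 2b = 41.3;  TP-C−TP-A: −776a − 155b = 106.8.
Solving gives a = 0.10081, b = −1.19373.
Gradient magnitude |∇z| = √(a² + b²) = √(0.01016 + 1.42499) = 1.19798.
True dip = arctan(1.19798) = 50.1°, dipping toward N (azimuth ≈ 355°).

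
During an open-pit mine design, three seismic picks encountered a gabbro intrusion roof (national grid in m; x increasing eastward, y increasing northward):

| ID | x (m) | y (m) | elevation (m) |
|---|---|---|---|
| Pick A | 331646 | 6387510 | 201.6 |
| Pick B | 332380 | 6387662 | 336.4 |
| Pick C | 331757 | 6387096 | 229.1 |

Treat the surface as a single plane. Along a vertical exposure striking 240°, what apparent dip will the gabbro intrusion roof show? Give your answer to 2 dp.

Let the plane be z = a·x + b·y + c.
Pick B−Pick A: 734a + 152b = 134.8;  Pick C−Pick A: 111a − 414b = 27.5.
Solving gives a = 0.18702, b = −0.01628.
Unit vector along 240° is (sin 240°, cos 240°) = (-0.8660, -0.5000).
Slope in that direction = a·(-0.8660) + b·(-0.5000) = −0.15383.
Apparent dip = arctan|0.15383| = 8.75° (true dip is 10.6°, so apparent ≤ true as expected).

8.75°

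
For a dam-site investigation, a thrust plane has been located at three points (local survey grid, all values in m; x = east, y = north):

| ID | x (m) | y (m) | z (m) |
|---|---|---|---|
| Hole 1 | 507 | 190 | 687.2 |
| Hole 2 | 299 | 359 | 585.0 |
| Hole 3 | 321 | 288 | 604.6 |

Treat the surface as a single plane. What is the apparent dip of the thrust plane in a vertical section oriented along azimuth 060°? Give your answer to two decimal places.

Two edge vectors: Hole 1→Hole 2 = (-208, 169, -102.2), Hole 1→Hole 3 = (-186, 98, -82.6).
Normal n = (Hole 1→Hole 2) × (Hole 1→Hole 3) = (-3943.8, 1828.4, 11050).
So ∂z/∂x = −n_x/n_z = 0.35690 and ∂z/∂y = −n_y/n_z = −0.16547.
Unit vector along 060° is (sin 60°, cos 60°) = (0.8660, 0.5000).
Slope in that direction = a·(0.8660) + b·(0.5000) = 0.22636.
Apparent dip = arctan|0.22636| = 12.75° (true dip is 21.5°, so apparent ≤ true as expected).

12.75°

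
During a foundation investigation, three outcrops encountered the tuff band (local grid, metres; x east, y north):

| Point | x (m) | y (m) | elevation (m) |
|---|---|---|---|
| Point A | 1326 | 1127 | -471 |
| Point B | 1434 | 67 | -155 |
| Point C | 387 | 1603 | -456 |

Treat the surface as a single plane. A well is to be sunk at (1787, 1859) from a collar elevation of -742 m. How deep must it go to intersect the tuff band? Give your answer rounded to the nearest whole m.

42 m

Two edge vectors: Point A→Point B = (108, -1060, 316), Point A→Point C = (-939, 476, 15).
Normal n = (Point A→Point B) × (Point A→Point C) = (-166316, -298344, -943932).
So ∂z/∂x = −n_x/n_z = −0.17619 and ∂z/∂y = −n_y/n_z = −0.31607.
Intercept c from Point A: -471 + 233.63 + 356.21 = 118.84.
At (1787, 1859): z_contact = −314.9 − 587.6 + 118.84 = -783.6 m.
Depth below ground = -742 − (-783.6) = 42 m.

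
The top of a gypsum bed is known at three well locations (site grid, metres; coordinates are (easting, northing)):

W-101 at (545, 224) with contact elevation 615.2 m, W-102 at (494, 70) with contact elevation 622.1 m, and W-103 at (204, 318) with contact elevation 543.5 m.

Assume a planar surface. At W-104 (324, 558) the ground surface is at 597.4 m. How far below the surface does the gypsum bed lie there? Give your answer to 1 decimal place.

57.3 m

Two edge vectors: W-101→W-102 = (-51, -154, 6.9), W-101→W-103 = (-341, 94, -71.7).
Normal n = (W-101→W-102) × (W-101→W-103) = (10393.2, -6009.6, -57308).
So ∂z/∂E = −n_x/n_z = 0.18136 and ∂z/∂N = −n_y/n_z = −0.10486.
Intercept c from W-101: 615.2 − 98.84 + 23.49 = 539.85.
At (324, 558): z_contact = 58.76 − 58.51 + 539.85 = 540.10 m.
Depth below ground = 597.4 − 540.10 = 57.3 m.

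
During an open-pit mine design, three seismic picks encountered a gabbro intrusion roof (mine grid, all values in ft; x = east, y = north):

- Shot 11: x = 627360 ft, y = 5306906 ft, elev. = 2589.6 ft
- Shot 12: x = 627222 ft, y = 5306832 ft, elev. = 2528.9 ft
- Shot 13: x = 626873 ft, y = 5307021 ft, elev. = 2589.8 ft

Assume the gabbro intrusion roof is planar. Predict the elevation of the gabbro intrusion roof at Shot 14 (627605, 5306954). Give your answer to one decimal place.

Let the plane be z = a·x + b·y + c.
Shot 12−Shot 11: −138a − 74b = −60.7;  Shot 13−Shot 11: −487a + 115b = 0.2.
Solving gives a = 0.134193188, b = 0.570018109.
Then c = 2589.6 − a·627360 − b·5306906 = −3106630.36.
At (627605, 5306954): z = 84220.3 + 3025059.9 − 3106630.36 = 2649.8 ft.

2649.8 ft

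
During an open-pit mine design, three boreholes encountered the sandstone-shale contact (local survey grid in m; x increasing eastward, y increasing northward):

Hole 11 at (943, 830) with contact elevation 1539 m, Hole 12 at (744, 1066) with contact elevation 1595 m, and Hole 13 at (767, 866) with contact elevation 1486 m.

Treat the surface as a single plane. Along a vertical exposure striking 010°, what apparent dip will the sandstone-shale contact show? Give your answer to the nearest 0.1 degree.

Two edge vectors: Hole 11→Hole 12 = (-199, 236, 56), Hole 11→Hole 13 = (-176, 36, -53).
Normal n = (Hole 11→Hole 12) × (Hole 11→Hole 13) = (-14524, -20403, 34372).
So ∂z/∂x = −n_x/n_z = 0.42255 and ∂z/∂y = −n_y/n_z = 0.59359.
Unit vector along 010° is (sin 10°, cos 10°) = (0.1736, 0.9848).
Slope in that direction = a·(0.1736) + b·(0.9848) = 0.65795.
Apparent dip = arctan|0.65795| = 33.3° (true dip is 36.1°, so apparent ≤ true as expected).

33.3°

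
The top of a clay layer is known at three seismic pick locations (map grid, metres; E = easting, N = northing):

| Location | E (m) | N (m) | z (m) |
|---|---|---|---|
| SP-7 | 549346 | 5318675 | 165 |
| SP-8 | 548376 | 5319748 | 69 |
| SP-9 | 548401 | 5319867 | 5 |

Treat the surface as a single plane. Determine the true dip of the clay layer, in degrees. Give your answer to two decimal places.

Let the plane be z = a·E + b·N + c.
SP-8−SP-7: −970a + 1073b = −96;  SP-9−SP-7: −945a + 1192b = −160.
Solving gives a = −0.40243, b = −0.45327.
Gradient magnitude |∇z| = √(a² + b²) = √(0.16195 + 0.20545) = 0.60614.
True dip = arctan(0.60614) = 31.22°, dipping toward NE (azimuth ≈ 042°).

31.22°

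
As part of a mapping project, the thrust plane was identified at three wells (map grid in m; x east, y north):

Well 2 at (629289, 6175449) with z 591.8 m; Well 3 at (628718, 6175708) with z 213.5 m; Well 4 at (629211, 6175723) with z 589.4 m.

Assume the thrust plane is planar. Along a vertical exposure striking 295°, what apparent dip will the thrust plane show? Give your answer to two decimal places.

30.88°

Let the plane be z = a·x + b·y + c.
Well 3−Well 2: −571a + 259b = −378.3;  Well 4−Well 2: −78a + 274b = −2.4.
Solving gives a = 0.75619, b = 0.20651.
Unit vector along 295° is (sin 295°, cos 295°) = (-0.9063, 0.4226).
Slope in that direction = a·(-0.9063) + b·(0.4226) = −0.59807.
Apparent dip = arctan|0.59807| = 30.88° (true dip is 38.1°, so apparent ≤ true as expected).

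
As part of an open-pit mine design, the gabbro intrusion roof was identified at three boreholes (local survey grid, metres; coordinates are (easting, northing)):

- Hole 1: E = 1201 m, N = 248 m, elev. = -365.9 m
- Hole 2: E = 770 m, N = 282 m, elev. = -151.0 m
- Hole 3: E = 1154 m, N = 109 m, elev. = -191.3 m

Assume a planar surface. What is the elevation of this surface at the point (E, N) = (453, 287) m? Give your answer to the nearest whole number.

28 m

Let the plane be z = a·E + b·N + c.
Hole 2−Hole 1: −431a + 34b = 214.9;  Hole 3−Hole 1: −47a − 139b = 174.6.
Solving gives a = −0.58217, b = −1.05927.
Then c = -365.9 − a·1201 − b·248 = 595.98.
At (453, 287): z = −263.7 − 304.0 + 595.98 = 28.3 m.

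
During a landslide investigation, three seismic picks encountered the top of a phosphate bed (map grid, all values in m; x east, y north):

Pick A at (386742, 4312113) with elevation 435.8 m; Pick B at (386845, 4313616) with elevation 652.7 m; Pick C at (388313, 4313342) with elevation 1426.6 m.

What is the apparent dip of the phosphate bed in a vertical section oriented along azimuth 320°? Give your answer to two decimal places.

15.10°

Two edge vectors: Pick A→Pick B = (103, 1503, 216.9), Pick A→Pick C = (1571, 1229, 990.8).
Normal n = (Pick A→Pick B) × (Pick A→Pick C) = (1222602.3, 238697.5, -2234626).
So ∂z/∂x = −n_x/n_z = 0.54712 and ∂z/∂y = −n_y/n_z = 0.10682.
Unit vector along 320° is (sin 320°, cos 320°) = (-0.6428, 0.7660).
Slope in that direction = a·(-0.6428) + b·(0.7660) = −0.26985.
Apparent dip = arctan|0.26985| = 15.10° (true dip is 29.1°, so apparent ≤ true as expected).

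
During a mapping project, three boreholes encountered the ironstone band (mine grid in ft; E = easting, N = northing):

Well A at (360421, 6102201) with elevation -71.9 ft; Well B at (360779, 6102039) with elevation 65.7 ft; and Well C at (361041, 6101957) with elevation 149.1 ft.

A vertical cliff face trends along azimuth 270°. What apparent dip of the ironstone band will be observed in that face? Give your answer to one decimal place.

Two edge vectors: Well A→Well B = (358, -162, 137.6), Well A→Well C = (620, -244, 221).
Normal n = (Well A→Well B) × (Well A→Well C) = (-2227.6, 6194, 13088).
So ∂z/∂E = −n_x/n_z = 0.17020 and ∂z/∂N = −n_y/n_z = −0.47326.
Unit vector along 270° is (sin 270°, cos 270°) = (-1.0000, -0.0000).
Slope in that direction = a·(-1.0000) + b·(-0.0000) = −0.17020.
Apparent dip = arctan|0.17020| = 9.7° (true dip is 26.7°, so apparent ≤ true as expected).

9.7°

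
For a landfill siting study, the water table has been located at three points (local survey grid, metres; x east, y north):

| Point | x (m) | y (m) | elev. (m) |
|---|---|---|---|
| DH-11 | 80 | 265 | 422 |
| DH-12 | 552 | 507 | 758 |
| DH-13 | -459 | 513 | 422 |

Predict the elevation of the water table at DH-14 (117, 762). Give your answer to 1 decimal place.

Let the plane be z = a·x + b·y + c.
DH-12−DH-11: 472a + 242b = 336;  DH-13−DH-11: −539a + 248b = 0.
Solving gives a = 0.33669, b = 0.73175.
Then c = 422 − a·80 − b·265 = 201.15.
At (117, 762): z = 39.4 + 557.6 + 201.15 = 798.1 m.

798.1 m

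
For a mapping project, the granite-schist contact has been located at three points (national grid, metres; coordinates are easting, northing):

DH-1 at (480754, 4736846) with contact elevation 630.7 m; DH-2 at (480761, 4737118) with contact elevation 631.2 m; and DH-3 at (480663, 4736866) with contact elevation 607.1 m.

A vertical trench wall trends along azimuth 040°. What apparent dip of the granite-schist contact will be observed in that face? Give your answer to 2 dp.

Two edge vectors: DH-1→DH-2 = (7, 272, 0.5), DH-1→DH-3 = (-91, 20, -23.6).
Normal n = (DH-1→DH-2) × (DH-1→DH-3) = (-6429.2, 119.7, 24892).
So ∂z/∂easting = −n_x/n_z = 0.25828 and ∂z/∂northing = −n_y/n_z = −0.00481.
Unit vector along 040° is (sin 40°, cos 40°) = (0.6428, 0.7660).
Slope in that direction = a·(0.6428) + b·(0.7660) = 0.16234.
Apparent dip = arctan|0.16234| = 9.22° (true dip is 14.5°, so apparent ≤ true as expected).

9.22°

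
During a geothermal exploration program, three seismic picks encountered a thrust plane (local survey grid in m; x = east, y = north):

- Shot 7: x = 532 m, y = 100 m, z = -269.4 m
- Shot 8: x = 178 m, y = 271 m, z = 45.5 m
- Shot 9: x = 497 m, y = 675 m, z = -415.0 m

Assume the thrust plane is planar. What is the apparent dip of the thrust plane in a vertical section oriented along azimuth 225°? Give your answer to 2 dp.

43.86°

Two edge vectors: Shot 7→Shot 8 = (-354, 171, 314.9), Shot 7→Shot 9 = (-35, 575, -145.6).
Normal n = (Shot 7→Shot 8) × (Shot 7→Shot 9) = (-205965.1, -62563.9, -197565).
So ∂z/∂x = −n_x/n_z = −1.04252 and ∂z/∂y = −n_y/n_z = −0.31668.
Unit vector along 225° is (sin 225°, cos 225°) = (-0.7071, -0.7071).
Slope in that direction = a·(-0.7071) + b·(-0.7071) = 0.96109.
Apparent dip = arctan|0.96109| = 43.86° (true dip is 47.5°, so apparent ≤ true as expected).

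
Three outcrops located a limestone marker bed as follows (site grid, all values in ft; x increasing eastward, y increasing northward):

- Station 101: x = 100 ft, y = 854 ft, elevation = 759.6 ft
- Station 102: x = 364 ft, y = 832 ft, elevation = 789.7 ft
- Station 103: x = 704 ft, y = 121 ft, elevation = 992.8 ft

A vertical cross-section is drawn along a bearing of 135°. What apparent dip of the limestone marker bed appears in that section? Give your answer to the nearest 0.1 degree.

13.3°

Two edge vectors: Station 101→Station 102 = (264, -22, 30.1), Station 101→Station 103 = (604, -733, 233.2).
Normal n = (Station 101→Station 102) × (Station 101→Station 103) = (16932.9, -43384.4, -180224).
So ∂z/∂x = −n_x/n_z = 0.09395 and ∂z/∂y = −n_y/n_z = −0.24072.
Unit vector along 135° is (sin 135°, cos 135°) = (0.7071, -0.7071).
Slope in that direction = a·(0.7071) + b·(-0.7071) = 0.23665.
Apparent dip = arctan|0.23665| = 13.3° (true dip is 14.5°, so apparent ≤ true as expected).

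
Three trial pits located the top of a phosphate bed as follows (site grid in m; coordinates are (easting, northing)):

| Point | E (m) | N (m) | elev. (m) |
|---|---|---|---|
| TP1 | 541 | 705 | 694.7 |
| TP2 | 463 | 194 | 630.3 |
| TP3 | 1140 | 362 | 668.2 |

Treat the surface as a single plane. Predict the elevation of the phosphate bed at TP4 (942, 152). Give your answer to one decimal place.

637.5 m

Two edge vectors: TP1→TP2 = (-78, -511, -64.4), TP1→TP3 = (599, -343, -26.5).
Normal n = (TP1→TP2) × (TP1→TP3) = (-8547.7, -40642.6, 332843).
So ∂z/∂E = −n_x/n_z = 0.025681 and ∂z/∂N = −n_y/n_z = 0.122107.
Intercept c from TP1: 694.7 − 13.89 − 86.09 = 594.72.
At (942, 152): z = 24.2 + 18.6 + 594.72 = 637.5 m.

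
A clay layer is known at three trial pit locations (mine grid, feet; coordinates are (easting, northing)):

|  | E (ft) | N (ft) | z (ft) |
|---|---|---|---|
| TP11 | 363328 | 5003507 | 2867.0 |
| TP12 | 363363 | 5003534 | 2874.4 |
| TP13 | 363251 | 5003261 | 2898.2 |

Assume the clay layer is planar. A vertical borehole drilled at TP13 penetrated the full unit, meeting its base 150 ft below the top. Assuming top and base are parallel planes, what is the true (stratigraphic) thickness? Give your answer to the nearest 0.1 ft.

135.2 ft

Let the plane be z = a·E + b·N + c.
TP12−TP11: 35a + 27b = 7.4;  TP13−TP11: −77a − 246b = 31.2.
Solving gives a = 0.40772, b = −0.25445.
|∇z| = √(a²+b²) = 0.48060, so dip δ = arctan(0.48060) = 25.67°.
True thickness = vertical thickness × cos δ = 150 × cos 25.67° = 135.2 ft.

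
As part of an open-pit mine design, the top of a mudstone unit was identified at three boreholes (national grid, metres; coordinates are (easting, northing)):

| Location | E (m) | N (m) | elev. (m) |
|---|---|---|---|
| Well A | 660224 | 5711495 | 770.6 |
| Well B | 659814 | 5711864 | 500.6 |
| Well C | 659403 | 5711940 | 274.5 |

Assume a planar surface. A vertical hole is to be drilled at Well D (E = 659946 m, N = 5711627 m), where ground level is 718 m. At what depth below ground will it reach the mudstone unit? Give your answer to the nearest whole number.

113 m

Let the plane be z = a·E + b·N + c.
Well B−Well A: −410a + 369b = −270;  Well C−Well A: −821a + 445b = −496.1.
Solving gives a = 0.52208649, b = −0.15161122.
Then c = 770.6 − a·660224 − b·5711495 = 522003.28.
At (659946, 5711627): z_contact = 344548.9 − 865946.7 + 522003.28 = 605.4 m.
Depth below ground = 718 − 605.4 = 113 m.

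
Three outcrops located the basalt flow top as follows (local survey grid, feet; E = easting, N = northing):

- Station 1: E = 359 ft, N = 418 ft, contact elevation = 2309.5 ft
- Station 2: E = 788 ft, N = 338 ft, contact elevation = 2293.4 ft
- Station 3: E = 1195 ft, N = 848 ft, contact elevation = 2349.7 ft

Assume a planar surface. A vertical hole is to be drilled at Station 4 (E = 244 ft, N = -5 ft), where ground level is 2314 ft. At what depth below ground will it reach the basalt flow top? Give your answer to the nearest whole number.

Let the plane be z = a·E + b·N + c.
Station 2−Station 1: 429a − 80b = −16.1;  Station 3−Station 1: 836a + 430b = 40.2.
Solving gives a = −0.01475, b = 0.12216.
Then c = 2309.5 − a·359 − b·418 = 2263.73.
At (244, -5): z_contact = −3.6 − 0.6 + 2263.73 = 2259.5 ft.
Depth below ground = 2314 − 2259.5 = 54 ft.

54 ft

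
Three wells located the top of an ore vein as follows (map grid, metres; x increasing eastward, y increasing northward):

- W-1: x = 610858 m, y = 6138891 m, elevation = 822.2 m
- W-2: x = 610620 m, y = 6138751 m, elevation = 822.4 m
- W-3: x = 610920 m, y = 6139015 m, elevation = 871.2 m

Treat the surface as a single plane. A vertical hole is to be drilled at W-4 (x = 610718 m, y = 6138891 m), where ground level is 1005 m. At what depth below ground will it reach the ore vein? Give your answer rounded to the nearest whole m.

Let the plane be z = a·x + b·y + c.
W-2−W-1: −238a − 140b = 0.2;  W-3−W-1: 62a + 124b = 49.
Solving gives a = −0.33049155, b = 0.56040707.
Then c = 822.2 − a·610858 − b·6138891 = −3237572.29.
At (610718, 6138891): z_contact = −201837.1 + 3440277.9 − 3237572.29 = 868.5 m.
Depth below ground = 1005 − 868.5 = 137 m.

137 m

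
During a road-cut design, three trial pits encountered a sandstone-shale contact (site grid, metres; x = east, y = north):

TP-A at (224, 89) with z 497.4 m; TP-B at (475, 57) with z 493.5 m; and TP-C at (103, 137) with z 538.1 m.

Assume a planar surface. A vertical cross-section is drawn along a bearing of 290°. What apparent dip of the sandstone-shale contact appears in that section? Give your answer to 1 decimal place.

15.6°

Let the plane be z = a·x + b·y + c.
TP-B−TP-A: 251a − 32b = −3.9;  TP-C−TP-A: −121a + 48b = 40.7.
Solving gives a = 0.13640, b = 1.19176.
Unit vector along 290° is (sin 290°, cos 290°) = (-0.9397, 0.3420).
Slope in that direction = a·(-0.9397) + b·(0.3420) = 0.27943.
Apparent dip = arctan|0.27943| = 15.6° (true dip is 50.2°, so apparent ≤ true as expected).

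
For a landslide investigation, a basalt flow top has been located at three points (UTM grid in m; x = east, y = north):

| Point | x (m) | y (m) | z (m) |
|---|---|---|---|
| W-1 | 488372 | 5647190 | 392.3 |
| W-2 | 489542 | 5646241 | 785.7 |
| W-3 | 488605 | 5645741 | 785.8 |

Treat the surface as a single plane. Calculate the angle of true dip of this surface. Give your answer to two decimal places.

15.83°

Let the plane be z = a·x + b·y + c.
W-2−W-1: 1170a − 949b = 393.4;  W-3−W-1: 233a − 1449b = 393.5.
Solving gives a = 0.13336, b = −0.25012.
Gradient magnitude |∇z| = √(a² + b²) = √(0.01779 + 0.06256) = 0.28345.
True dip = arctan(0.28345) = 15.83°, dipping toward NNW (azimuth ≈ 332°).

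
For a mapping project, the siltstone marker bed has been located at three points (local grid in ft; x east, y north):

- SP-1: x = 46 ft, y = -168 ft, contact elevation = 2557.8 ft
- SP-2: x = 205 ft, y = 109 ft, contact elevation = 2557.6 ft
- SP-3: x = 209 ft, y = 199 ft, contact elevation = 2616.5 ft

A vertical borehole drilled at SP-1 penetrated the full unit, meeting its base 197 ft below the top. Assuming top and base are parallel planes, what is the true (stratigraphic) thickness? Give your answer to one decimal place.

Let the plane be z = a·x + b·y + c.
SP-2−SP-1: 159a + 277b = −0.2;  SP-3−SP-1: 163a + 367b = 58.7.
Solving gives a = −1.23718, b = 0.70943.
|∇z| = √(a²+b²) = 1.42615, so dip δ = arctan(1.42615) = 54.96°.
True thickness = vertical thickness × cos δ = 197 × cos 54.96° = 113.1 ft.

113.1 ft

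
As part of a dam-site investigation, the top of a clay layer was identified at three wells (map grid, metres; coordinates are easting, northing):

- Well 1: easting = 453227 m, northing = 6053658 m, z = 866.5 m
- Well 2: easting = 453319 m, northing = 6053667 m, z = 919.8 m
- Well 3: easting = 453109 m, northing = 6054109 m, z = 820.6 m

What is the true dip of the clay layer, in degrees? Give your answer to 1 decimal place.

Let the plane be z = a·easting + b·northing + c.
Well 2−Well 1: 92a + 9b = 53.3;  Well 3−Well 1: −118a + 451b = −45.9.
Solving gives a = 0.57460, b = 0.04856.
Gradient magnitude |∇z| = √(a² + b²) = √(0.33016 + 0.00236) = 0.57665.
True dip = arctan(0.57665) = 30.0°, dipping toward W (azimuth ≈ 265°).

30.0°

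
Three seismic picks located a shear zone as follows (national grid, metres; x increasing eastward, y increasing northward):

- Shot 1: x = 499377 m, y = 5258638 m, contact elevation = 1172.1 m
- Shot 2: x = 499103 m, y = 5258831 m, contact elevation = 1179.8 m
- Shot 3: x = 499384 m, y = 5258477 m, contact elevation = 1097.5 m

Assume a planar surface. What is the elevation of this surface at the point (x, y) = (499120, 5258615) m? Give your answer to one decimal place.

Two edge vectors: Shot 1→Shot 2 = (-274, 193, 7.7), Shot 1→Shot 3 = (7, -161, -74.6).
Normal n = (Shot 1→Shot 2) × (Shot 1→Shot 3) = (-13158.1, -20386.5, 42763).
So ∂z/∂x = −n_x/n_z = 0.307698244 and ∂z/∂y = −n_y/n_z = 0.476732222.
Intercept c from Shot 1: 1172.1 − 153657.43 − 2506962.18 = −2659447.50.
At (499120, 5258615): z = 153578.3 + 2506951.2 − 2659447.50 = 1082.1 m.

1082.1 m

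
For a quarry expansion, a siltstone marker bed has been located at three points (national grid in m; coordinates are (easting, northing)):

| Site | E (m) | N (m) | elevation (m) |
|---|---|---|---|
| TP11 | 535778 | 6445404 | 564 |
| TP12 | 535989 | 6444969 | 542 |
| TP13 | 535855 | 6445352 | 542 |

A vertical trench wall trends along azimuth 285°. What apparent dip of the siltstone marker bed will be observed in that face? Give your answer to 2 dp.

Two edge vectors: TP11→TP12 = (211, -435, -22), TP11→TP13 = (77, -52, -22).
Normal n = (TP11→TP12) × (TP11→TP13) = (8426, 2948, 22523).
So ∂z/∂E = −n_x/n_z = −0.37411 and ∂z/∂N = −n_y/n_z = −0.13089.
Unit vector along 285° is (sin 285°, cos 285°) = (-0.9659, 0.2588).
Slope in that direction = a·(-0.9659) + b·(0.2588) = 0.32748.
Apparent dip = arctan|0.32748| = 18.13° (true dip is 21.6°, so apparent ≤ true as expected).

18.13°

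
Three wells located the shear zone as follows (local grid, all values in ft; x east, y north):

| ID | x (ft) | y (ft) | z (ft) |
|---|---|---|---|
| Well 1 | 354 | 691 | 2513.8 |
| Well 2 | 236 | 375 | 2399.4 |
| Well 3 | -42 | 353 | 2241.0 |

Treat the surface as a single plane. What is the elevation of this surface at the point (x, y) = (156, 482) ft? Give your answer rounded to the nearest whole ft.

Two edge vectors: Well 1→Well 2 = (-118, -316, -114.4), Well 1→Well 3 = (-396, -338, -272.8).
Normal n = (Well 1→Well 2) × (Well 1→Well 3) = (47537.6, 13112, -85252).
So ∂z/∂x = −n_x/n_z = 0.55761 and ∂z/∂y = −n_y/n_z = 0.15380.
Intercept c from Well 1: 2513.8 − 197.39 − 106.28 = 2210.13.
At (156, 482): z = 87.0 + 74.1 + 2210.13 = 2371.2 ft.

2371 ft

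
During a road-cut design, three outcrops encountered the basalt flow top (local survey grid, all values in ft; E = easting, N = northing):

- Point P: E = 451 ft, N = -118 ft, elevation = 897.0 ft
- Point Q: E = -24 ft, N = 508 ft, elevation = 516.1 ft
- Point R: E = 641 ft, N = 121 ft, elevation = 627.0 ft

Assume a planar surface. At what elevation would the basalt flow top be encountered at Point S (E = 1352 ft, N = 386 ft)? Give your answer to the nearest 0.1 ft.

Let the plane be z = a·E + b·N + c.
Point Q−Point P: −475a + 626b = −380.9;  Point R−Point P: 190a + 239b = −270.
Solving gives a = −0.335469, b = −0.863016.
Then c = 897 − a·451 − b·-118 = 946.46.
At (1352, 386): z = −453.6 − 333.1 + 946.46 = 159.8 ft.

159.8 ft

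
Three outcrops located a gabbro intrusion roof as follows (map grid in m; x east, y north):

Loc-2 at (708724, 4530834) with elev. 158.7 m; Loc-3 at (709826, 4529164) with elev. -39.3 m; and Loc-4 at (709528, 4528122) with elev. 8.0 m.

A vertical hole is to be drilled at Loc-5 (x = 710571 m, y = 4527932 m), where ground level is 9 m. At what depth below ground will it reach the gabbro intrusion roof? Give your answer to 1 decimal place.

Two edge vectors: Loc-2→Loc-3 = (1102, -1670, -198), Loc-2→Loc-4 = (804, -2712, -150.7).
Normal n = (Loc-2→Loc-3) × (Loc-2→Loc-4) = (-285307, 6879.4, -1645944).
So ∂z/∂x = −n_x/n_z = −0.173339433 and ∂z/∂y = −n_y/n_z = 0.004179608.
Intercept c from Loc-2: 158.7 + 122849.82 − 18937.11 = 104071.41.
At (710571, 4527932): z_contact = −123169.97 + 18924.98 + 104071.41 = -173.59 m.
Depth below ground = 9 − (-173.59) = 182.6 m.

182.6 m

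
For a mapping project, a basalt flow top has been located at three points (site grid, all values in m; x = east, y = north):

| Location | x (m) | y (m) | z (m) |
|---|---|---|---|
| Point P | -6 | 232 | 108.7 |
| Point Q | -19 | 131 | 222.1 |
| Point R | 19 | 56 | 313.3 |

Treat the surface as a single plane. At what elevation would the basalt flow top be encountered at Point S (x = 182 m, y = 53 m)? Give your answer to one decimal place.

340.6 m

Let the plane be z = a·x + b·y + c.
Point Q−Point P: −13a − 101b = 113.4;  Point R−Point P: 25a − 176b = 204.6.
Solving gives a = 0.14673, b = −1.14166.
Then c = 108.7 − a·-6 − b·232 = 374.45.
At (182, 53): z = 26.7 − 60.5 + 374.45 = 340.6 m.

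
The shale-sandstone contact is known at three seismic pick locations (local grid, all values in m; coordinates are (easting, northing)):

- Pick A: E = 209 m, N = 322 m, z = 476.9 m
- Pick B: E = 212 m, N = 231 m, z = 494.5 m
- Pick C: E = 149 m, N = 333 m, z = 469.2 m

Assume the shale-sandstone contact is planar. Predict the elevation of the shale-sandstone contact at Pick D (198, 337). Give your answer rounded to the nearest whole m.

Let the plane be z = a·E + b·N + c.
Pick B−Pick A: 3a − 91b = 17.6;  Pick C−Pick A: −60a + 11b = −7.7.
Solving gives a = 0.09344, b = −0.19033.
Then c = 476.9 − a·209 − b·322 = 518.66.
At (198, 337): z = 18.5 − 64.1 + 518.66 = 473.0 m.

473 m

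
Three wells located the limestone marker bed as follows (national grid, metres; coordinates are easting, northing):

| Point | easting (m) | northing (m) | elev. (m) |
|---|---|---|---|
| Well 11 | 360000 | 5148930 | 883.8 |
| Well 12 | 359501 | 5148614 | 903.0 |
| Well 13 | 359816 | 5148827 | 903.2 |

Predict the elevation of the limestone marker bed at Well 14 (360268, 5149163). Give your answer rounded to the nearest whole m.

Let the plane be z = a·easting + b·northing + c.
Well 12−Well 11: −499a − 316b = 19.2;  Well 13−Well 11: −184a − 103b = 19.4.
Solving gives a = −0.61550319, b = 0.91119016.
Then c = 883.8 − a·360000 − b·5148930 = −4469189.40.
At (360268, 5149163): z = −221746.1 + 4691866.7 − 4469189.40 = 931.2 m.

931 m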